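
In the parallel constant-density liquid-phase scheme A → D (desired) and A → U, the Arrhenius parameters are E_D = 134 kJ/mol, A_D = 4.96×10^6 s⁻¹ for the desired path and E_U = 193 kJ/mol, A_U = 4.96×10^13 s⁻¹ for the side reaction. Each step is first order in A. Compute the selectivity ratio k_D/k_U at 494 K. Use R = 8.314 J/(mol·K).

k_D/k_U = (A_D/A_U)·exp[−(E_D−E_U)/(RT)] = (A_D/A_U)·exp[(E_U−E_D)/(RT)].
(E_U−E_D)/(RT) = (193−134)×10³/(8.314×494) = 59000/4107 = 14.37.
k_D/k_U = (4.96×10^6/4.96×10^13)·exp(14.37) = 1.000×10^-7 × 1.733×10^6 = 0.173.

0.173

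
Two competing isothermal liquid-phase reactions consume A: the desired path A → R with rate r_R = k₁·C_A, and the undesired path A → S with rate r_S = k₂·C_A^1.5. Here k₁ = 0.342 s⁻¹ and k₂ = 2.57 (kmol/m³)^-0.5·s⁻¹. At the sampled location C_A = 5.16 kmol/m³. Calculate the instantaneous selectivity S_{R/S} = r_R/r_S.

0.0586

S_{R/S} = r_R/r_S = (k₁·C_A)/(k₂·C_A^1.5) = (k₁/k₂)·C_A^-0.5.
= (0.342×5.160) / (2.57×5.160^1.5) = 1.765/30.12 = 0.0586.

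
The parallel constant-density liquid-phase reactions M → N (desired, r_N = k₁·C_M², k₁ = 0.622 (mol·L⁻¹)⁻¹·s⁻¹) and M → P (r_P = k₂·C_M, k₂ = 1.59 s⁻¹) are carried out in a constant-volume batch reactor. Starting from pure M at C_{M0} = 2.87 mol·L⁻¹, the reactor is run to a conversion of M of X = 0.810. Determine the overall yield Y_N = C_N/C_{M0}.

0.312

C_M = C_{M0}(1−X) = 0.5453 mol·L⁻¹.
Along a PFR/batch, dC_P/dC_M = −r_P/(r_N+r_P) = −k₂/(k₂+k₁·C_M).
Integrating from C_{M0} to C_M: C_P = (1.59/0.622)·ln[(1.59+0.622·2.87)/(1.59+0.622·0.545)] = 2.556·ln(3.375/1.929) = 1.430 mol·L⁻¹.
Then C_N = (C_{M0}−C_M) − C_P = 2.325 − 1.430 = 0.8949 mol·L⁻¹.
Y_N = C_N/C_{M0} = 0.8949/2.87 = 0.312.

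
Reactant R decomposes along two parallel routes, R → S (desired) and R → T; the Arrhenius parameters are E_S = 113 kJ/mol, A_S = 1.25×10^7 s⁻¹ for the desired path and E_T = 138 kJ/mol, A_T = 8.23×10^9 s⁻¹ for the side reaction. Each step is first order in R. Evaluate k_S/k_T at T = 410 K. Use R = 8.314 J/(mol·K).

2.33

k_S/k_T = (A_S/A_T)·exp[−(E_S−E_T)/(RT)] = (A_S/A_T)·exp[(E_T−E_S)/(RT)].
(E_T−E_S)/(RT) = (138−113)×10³/(8.314×410) = 25000/3409 = 7.334.
k_S/k_T = (1.25×10^7/8.23×10^9)·exp(7.334) = 0.001519 × 1532 = 2.33.
Since E_S < E_T, lowering the temperature improves selectivity toward S.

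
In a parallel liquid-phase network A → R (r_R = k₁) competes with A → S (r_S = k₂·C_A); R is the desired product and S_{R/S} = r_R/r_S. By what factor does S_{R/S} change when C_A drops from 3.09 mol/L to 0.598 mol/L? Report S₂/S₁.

S_{R/S} = (k₁/k₂)·C_A⁻¹, so S₂/S₁ = (C_{A,2}/C_{A,1})⁻¹.
= 3.09/0.598 = 5.17.

5.17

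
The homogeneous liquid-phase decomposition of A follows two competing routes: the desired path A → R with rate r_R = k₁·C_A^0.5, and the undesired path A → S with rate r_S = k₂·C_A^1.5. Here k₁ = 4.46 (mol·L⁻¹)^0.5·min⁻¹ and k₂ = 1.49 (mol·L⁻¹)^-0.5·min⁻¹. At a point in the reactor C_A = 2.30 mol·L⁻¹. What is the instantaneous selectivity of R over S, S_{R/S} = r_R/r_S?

1.30

S_{R/S} = r_R/r_S = (k₁·C_A^0.5)/(k₂·C_A^1.5) = (k₁/k₂)·C_A⁻¹.
= (4.46×2.300^0.5) / (1.49×2.300^1.5) = 6.764/5.197 = 1.30.
The undesired path is higher order in A, so low C_A (CSTR or dilute feed) favours R.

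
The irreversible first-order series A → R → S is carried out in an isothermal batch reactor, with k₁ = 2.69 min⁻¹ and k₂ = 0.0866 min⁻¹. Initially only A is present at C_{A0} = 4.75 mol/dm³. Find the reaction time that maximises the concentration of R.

1.32 min

Setting dC_R/dt = 0 gives t_opt = ln(k₂/k₁)/(k₂−k₁).
= ln(0.0866/2.69)/(0.0866−2.69) = ln(0.03219)/-2.603 = -3.436/-2.603 = 1.32 min.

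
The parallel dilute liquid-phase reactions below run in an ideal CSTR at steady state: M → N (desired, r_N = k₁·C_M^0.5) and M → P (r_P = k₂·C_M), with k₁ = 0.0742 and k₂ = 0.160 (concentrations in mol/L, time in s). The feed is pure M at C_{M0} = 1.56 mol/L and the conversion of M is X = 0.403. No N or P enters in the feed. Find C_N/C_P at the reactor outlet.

0.481

Exit C_M = C_{M0}(1−X) = 1.56×0.597 = 0.9313 mol/L.
Rates in a CSTR are evaluated at the outlet concentration: r_N = 0.0742×0.9313^0.5 = 0.07161, r_P = 0.160×0.9313 = 0.1490.
Overall selectivity = C_N/C_P = r_Nτ/(r_Pτ) = r_N/r_P = 0.481.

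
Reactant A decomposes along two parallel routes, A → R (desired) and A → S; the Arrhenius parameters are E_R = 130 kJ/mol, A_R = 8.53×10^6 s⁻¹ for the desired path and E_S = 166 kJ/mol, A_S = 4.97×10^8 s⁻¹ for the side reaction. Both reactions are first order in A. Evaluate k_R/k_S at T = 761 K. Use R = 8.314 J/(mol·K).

Since both paths have the same order in A, the concentration cancels and S_{R/S} = k_R/k_S = (A_R/A_S)·exp[(E_S−E_R)/(RT)].
(E_S−E_R)/(RT) = (166−130)×10³/(8.314×761) = 36000/6327 = 5.690.
k_R/k_S = (8.53×10^6/4.97×10^8)·exp(5.690) = 0.01716 × 295.9 = 5.08.

5.08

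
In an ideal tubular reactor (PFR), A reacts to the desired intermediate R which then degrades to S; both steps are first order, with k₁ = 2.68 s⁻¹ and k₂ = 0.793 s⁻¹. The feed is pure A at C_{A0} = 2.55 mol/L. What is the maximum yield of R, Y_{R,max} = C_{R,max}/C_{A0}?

At the optimum, C_{R,max}/C_{A0} = (k₁/k₂)^[k₂/(k₂−k₁)].
= (2.68/0.793)^(0.793/(0.793−2.68)) = (3.380)^(-0.4202) = 0.5994.

0.599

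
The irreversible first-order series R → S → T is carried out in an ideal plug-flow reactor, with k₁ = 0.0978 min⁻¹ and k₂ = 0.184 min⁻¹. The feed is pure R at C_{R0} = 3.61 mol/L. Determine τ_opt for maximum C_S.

7.33 min

Setting dC_S/dτ = 0 gives τ_opt = ln(k₂/k₁)/(k₂−k₁).
= ln(0.184/0.0978)/(0.184−0.0978) = ln(1.881)/0.08620 = 0.6320/0.08620 = 7.33 min.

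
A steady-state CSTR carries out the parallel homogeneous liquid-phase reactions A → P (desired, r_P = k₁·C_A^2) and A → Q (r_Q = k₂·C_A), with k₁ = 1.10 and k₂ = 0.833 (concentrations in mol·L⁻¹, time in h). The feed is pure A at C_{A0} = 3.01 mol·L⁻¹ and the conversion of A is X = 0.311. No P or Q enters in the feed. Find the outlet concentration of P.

Exit C_A = C_{A0}(1−X) = 3.01×0.689 = 2.074 mol·L⁻¹.
In a CSTR the entire volume is at exit conditions, so r_P = 1.10×2.074^2 = 4.731 and r_Q = 0.833×2.074 = 1.728.
Fraction of consumed A going to P: r_P/(r_P+r_Q) = 0.7325.
C_P = 0.7325·C_{A0}·X = 0.7325×3.01×0.311 = 0.686 mol·L⁻¹.

0.686 mol·L⁻¹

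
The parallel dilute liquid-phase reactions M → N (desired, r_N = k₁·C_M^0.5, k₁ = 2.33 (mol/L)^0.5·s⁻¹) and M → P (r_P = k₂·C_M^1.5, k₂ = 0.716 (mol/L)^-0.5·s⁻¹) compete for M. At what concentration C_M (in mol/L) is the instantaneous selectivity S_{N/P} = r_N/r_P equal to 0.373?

8.72 mol/L

S_{N/P} = (k₁/k₂)·C_M⁻¹ ⇒ C_M = (S·k₂/k₁)^(-1).
= (0.373×0.716/2.33)^(-1) = (0.1146)^(-1) = 8.72 mol/L.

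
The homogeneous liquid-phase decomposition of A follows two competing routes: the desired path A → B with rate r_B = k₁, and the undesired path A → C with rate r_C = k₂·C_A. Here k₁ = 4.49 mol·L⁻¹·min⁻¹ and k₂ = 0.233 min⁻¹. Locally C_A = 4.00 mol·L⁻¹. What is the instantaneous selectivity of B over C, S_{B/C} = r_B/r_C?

4.82

S_{B/C} = r_B/r_C = (k₁)/(k₂·C_A) = (k₁/k₂)·C_A⁻¹.
= (4.49) / (0.233×4.000) = 4.490/0.9320 = 4.82.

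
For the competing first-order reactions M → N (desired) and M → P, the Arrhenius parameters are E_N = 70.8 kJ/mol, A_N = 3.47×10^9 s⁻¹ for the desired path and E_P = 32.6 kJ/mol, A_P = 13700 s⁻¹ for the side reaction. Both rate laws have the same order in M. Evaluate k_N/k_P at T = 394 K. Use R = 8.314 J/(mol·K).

2.18

k_N/k_P = (A_N/A_P)·exp[−(E_N−E_P)/(RT)] = (A_N/A_P)·exp[(E_P−E_N)/(RT)].
(E_P−E_N)/(RT) = (32.6−70.8)×10³/(8.314×394) = -38200/3276 = -11.66.
k_N/k_P = (3.47×10^9/13700)·exp(-11.66) = 2.533×10^5 × 8.619×10^-6 = 2.18.
Since E_N > E_P, raising the temperature improves selectivity toward N.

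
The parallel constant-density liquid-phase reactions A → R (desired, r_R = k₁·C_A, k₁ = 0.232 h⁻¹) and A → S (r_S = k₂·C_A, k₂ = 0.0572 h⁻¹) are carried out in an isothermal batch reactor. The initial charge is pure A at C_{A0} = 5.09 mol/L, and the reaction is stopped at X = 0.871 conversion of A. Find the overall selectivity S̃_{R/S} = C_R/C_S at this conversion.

C_A = C_{A0}(1−X) = 0.6566 mol/L.
Both paths are first order in A, so the instantaneous fraction to R is constant: dC_R/d(−C_A) = k₁/(k₁+k₂) = 0.8022.
C_R = 0.8022·(C_{A0}−C_A) = 0.8022×4.433 = 3.56 mol/L.
C_S = (C_{A0}−C_A)−C_R = 0.8769 mol/L; S̃_{R/S} = 3.557/0.8769 = 4.06.

4.06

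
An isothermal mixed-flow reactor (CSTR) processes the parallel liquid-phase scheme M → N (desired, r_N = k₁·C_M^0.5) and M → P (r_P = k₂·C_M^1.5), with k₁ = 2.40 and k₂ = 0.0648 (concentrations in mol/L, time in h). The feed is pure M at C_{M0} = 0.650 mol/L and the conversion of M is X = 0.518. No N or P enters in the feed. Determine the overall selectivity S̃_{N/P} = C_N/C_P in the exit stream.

118

Exit C_M = C_{M0}(1−X) = 0.650×0.482 = 0.3133 mol/L.
A CSTR operates uniformly at the exit composition, giving r_N = 1.343 and r_P = 0.01136 (each k·C_M^n at C_M = 0.3133).
Overall selectivity = C_N/C_P = r_Nτ/(r_Pτ) = r_N/r_P = 118.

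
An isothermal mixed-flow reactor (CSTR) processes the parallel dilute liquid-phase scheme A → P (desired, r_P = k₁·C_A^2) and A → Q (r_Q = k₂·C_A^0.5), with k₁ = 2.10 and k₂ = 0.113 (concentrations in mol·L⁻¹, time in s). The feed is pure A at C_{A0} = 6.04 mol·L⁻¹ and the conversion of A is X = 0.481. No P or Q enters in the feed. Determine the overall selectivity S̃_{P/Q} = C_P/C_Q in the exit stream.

103

Exit C_A = C_{A0}(1−X) = 6.04×0.519 = 3.135 mol·L⁻¹.
In a CSTR the entire volume is at exit conditions, so r_P = 2.10×3.135^2 = 20.64 and r_Q = 0.113×3.135^0.5 = 0.2001.
Overall selectivity = C_P/C_Q = r_Pτ/(r_Qτ) = r_P/r_Q = 103.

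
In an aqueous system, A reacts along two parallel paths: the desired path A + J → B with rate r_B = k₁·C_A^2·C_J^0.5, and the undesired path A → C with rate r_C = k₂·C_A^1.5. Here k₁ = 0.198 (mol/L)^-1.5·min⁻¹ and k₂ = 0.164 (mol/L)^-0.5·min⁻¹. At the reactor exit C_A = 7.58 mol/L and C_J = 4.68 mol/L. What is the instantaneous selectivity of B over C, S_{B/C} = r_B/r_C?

7.19

S_{B/C} = r_B/r_C = (k₁·C_A^2·C_J^0.5)/(k₂·C_A^1.5) = (k₁/k₂)·C_A^0.5·C_J^0.5.
= (0.198×7.580^2×4.680^0.5) / (0.164×7.580^1.5) = 24.61/3.423 = 7.19.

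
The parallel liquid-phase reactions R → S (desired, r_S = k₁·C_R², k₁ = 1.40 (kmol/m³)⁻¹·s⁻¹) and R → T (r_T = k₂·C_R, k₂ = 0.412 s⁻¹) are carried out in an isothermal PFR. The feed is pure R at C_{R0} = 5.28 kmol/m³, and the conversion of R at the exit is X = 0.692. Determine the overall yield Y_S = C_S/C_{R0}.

0.633

C_R = C_{R0}(1−X) = 1.626 kmol/m³.
Along a PFR/batch, dC_T/dC_R = −r_T/(r_S+r_T) = −k₂/(k₂+k₁·C_R).
Integrating from C_{R0} to C_R: C_T = (0.412/1.40)·ln[(0.412+1.40·5.28)/(0.412+1.40·1.63)] = 0.2943·ln(7.804/2.689) = 0.3136 kmol/m³.
Then C_S = (C_{R0}−C_R) − C_T = 3.654 − 0.3136 = 3.340 kmol/m³.
Y_S = C_S/C_{R0} = 3.340/5.28 = 0.633.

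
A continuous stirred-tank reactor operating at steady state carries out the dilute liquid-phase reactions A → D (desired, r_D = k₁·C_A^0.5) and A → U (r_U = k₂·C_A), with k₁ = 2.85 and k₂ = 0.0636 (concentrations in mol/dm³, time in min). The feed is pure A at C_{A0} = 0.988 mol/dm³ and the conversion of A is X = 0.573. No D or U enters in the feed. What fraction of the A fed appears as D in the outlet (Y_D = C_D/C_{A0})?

0.565

Exit C_A = C_{A0}(1−X) = 0.988×0.427 = 0.4219 mol/dm³.
Rates in a CSTR are evaluated at the outlet concentration: r_D = 2.85×0.4219^0.5 = 1.851, r_U = 0.0636×0.4219 = 0.02683.
Fraction of consumed A going to D: r_D/(r_D+r_U) = 0.9857.
C_D = 0.9857·C_{A0}·X = 0.9857×0.988×0.573 = 0.558 mol/dm³; Y_D = C_D/C_{A0} = 0.565.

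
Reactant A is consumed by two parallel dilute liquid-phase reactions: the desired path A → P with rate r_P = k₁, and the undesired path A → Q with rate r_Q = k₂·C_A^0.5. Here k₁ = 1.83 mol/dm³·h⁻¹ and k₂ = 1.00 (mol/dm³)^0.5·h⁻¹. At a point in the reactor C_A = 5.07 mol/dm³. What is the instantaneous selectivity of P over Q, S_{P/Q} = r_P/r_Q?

S_{P/Q} = r_P/r_Q = (k₁)/(k₂·C_A^0.5) = (k₁/k₂)·C_A^-0.5.
= (1.83) / (1.00×5.070^0.5) = 1.830/2.252 = 0.813.
The undesired path is higher order in A, so low C_A (CSTR or dilute feed) favours P.

0.813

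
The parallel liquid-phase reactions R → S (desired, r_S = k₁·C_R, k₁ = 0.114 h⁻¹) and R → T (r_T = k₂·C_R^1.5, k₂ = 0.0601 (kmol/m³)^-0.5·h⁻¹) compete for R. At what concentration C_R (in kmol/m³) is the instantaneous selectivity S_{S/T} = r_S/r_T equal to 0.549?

S_{S/T} = (k₁/k₂)·C_R^-0.5 ⇒ C_R = (S·k₂/k₁)^(-2).
= (0.549×0.0601/0.114)^(-2) = (0.2894)^(-2) = 11.9 kmol/m³.

11.9 kmol/m³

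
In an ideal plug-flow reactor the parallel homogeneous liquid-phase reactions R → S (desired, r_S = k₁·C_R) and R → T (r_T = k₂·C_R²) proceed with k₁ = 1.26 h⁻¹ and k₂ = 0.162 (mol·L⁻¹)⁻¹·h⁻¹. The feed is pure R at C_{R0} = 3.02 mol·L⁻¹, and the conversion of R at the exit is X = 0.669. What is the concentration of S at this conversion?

C_R = C_{R0}(1−X) = 0.9996 mol·L⁻¹.
Along a PFR/batch, dC_S/dC_R = −r_S/(r_S+r_T) = −k₁/(k₁+k₂·C_R).
Integrating from C_{R0} to C_R: C_S = (1.26/0.162)·ln[(1.26+0.162·3.02)/(1.26+0.162·1.000)] = 7.778·ln(1.749/1.422) = 1.611 mol·L⁻¹.

1.61 mol·L⁻¹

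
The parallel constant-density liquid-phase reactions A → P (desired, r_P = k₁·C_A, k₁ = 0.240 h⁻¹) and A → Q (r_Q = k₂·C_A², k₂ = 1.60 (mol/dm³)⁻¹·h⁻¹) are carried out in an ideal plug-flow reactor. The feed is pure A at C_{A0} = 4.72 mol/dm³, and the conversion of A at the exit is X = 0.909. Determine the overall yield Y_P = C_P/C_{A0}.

C_A = C_{A0}(1−X) = 0.4295 mol/dm³.
Along a PFR/batch, dC_P/dC_A = −r_P/(r_P+r_Q) = −k₁/(k₁+k₂·C_A).
Integrating from C_{A0} to C_A: C_P = (0.240/1.60)·ln[(0.240+1.60·4.72)/(0.240+1.60·0.430)] = 0.1500·ln(7.792/0.9272) = 0.3193 mol/dm³.
Y_P = C_P/C_{A0} = 0.3193/4.72 = 0.0676.

0.0676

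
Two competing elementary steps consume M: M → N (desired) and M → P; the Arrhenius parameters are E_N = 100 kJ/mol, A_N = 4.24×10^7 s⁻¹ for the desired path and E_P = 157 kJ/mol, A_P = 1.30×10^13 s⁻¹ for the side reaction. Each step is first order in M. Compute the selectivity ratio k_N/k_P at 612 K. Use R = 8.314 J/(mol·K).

Since both paths have the same order in M, the concentration cancels and S_{N/P} = k_N/k_P = (A_N/A_P)·exp[(E_P−E_N)/(RT)].
(E_P−E_N)/(RT) = (157−100)×10³/(8.314×612) = 57000/5088 = 11.20.
k_N/k_P = (4.24×10^7/1.30×10^13)·exp(11.20) = 3.262×10^-6 × 73311 = 0.239.

0.239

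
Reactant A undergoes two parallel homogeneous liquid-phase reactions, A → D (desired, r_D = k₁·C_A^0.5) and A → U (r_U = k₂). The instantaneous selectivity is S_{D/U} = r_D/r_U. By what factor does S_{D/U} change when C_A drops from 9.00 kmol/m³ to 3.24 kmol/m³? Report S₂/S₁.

S_{D/U} = (k₁/k₂)·C_A^0.5, so S₂/S₁ = (C_{A,2}/C_{A,1})^0.5.
= (3.24/9.00)^0.5 = (0.3600)^0.5 = 0.600.

0.600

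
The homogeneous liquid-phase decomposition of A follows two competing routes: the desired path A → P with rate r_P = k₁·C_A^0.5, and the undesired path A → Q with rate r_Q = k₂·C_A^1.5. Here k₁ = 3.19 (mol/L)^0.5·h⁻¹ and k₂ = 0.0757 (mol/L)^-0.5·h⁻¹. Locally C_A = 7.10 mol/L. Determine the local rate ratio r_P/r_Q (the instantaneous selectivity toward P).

S_{P/Q} = r_P/r_Q = (k₁·C_A^0.5)/(k₂·C_A^1.5) = (k₁/k₂)·C_A⁻¹.
= (3.19×7.100^0.5) / (0.0757×7.100^1.5) = 8.500/1.432 = 5.94.
The undesired path is higher order in A, so low C_A (CSTR or dilute feed) favours P.

5.94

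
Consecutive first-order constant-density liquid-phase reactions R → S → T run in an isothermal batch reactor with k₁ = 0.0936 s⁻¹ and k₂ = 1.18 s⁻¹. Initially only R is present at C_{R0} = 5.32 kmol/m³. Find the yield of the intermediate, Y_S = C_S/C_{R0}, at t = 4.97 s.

Solving the coupled first-order balances gives C_S(t) = [k₁/(k₂−k₁)]·C_{R0}·(e^(−k₁t) − e^(−k₂t)).
e^(−k₁t) = e^(−0.0936×4.97) = e^(−0.4652) = 0.6280; e^(−k₂t) = e^(−5.865) = 0.002838.
C_S = 0.0936×5.32/(1.18−0.0936) × (0.6280−0.002838) = 0.4584×0.6252 = 0.2865 kmol/m³.
Y_S = C_S/C_{R0} = 0.2865/5.32 = 0.0539.

0.0539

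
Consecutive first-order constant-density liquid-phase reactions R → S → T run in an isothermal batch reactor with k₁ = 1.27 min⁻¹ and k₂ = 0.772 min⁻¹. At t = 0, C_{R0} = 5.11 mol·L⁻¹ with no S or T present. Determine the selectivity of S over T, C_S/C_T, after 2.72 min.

0.315

The intermediate concentration in a first-order A→B→C sequence is C_S = k₁C_{R0}(e^(−k₁t) − e^(−k₂t))/(k₂−k₁).
e^(−k₁t) = e^(−1.27×2.72) = e^(−3.454) = 0.03161; e^(−k₂t) = e^(−2.100) = 0.1225.
C_S = 1.27×5.11/(0.772−1.27) × (0.03161−0.1225) = (-13.03)×(-0.09087) = 1.184 mol·L⁻¹.
C_R = C_{R0}e^(−k₁t) = 0.1615 mol·L⁻¹, so C_T = C_{R0}−C_R−C_S = 3.764 mol·L⁻¹; C_S/C_T = 0.315.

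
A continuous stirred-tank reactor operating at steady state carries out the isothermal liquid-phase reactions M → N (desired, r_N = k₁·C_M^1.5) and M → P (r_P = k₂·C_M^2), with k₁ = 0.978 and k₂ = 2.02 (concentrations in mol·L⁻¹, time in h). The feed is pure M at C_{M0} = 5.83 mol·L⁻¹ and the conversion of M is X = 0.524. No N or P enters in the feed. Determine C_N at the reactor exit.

0.688 mol·L⁻¹

Exit C_M = C_{M0}(1−X) = 5.83×0.476 = 2.775 mol·L⁻¹.
In a CSTR the entire volume is at exit conditions, so r_N = 0.978×2.775^1.5 = 4.521 and r_P = 2.02×2.775^2 = 15.56.
Fraction of consumed M going to N: r_N/(r_N+r_P) = 0.2252.
C_N = 0.2252·C_{M0}·X = 0.2252×5.83×0.524 = 0.688 mol·L⁻¹.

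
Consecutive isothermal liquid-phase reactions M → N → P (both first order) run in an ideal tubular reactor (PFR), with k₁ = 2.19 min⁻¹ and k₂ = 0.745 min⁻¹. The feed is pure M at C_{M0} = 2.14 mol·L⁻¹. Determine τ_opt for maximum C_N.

0.746 min

Setting dC_N/dτ = 0 gives τ_opt = ln(k₂/k₁)/(k₂−k₁).
= ln(0.745/2.19)/(0.745−2.19) = ln(0.3402)/-1.445 = -1.078/-1.445 = 0.746 min.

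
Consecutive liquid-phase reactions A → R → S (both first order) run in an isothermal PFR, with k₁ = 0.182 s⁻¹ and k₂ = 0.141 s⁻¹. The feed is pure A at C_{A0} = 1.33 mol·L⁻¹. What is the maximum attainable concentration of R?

0.553 mol·L⁻¹

Evaluating C_R at τ_opt = ln(k₂/k₁)/(k₂−k₁) gives C_{R,max}/C_{A0} = (k₁/k₂)^[k₂/(k₂−k₁)].
= (0.182/0.141)^(0.141/(0.141−0.182)) = (1.291)^(-3.439) = 0.4157.
C_{R,max} = 0.4157×1.33 = 0.553 mol·L⁻¹.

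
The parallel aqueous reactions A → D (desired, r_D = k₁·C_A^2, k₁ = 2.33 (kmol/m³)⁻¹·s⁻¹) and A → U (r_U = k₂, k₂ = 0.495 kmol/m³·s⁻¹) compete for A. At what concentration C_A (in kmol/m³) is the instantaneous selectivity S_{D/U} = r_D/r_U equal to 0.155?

0.181 kmol/m³

S_{D/U} = (k₁/k₂)·C_A^2 ⇒ C_A = (S·k₂/k₁)^(0.5).
= (0.155×0.495/2.33)^(0.5) = (0.03293)^(0.5) = 0.181 kmol/m³.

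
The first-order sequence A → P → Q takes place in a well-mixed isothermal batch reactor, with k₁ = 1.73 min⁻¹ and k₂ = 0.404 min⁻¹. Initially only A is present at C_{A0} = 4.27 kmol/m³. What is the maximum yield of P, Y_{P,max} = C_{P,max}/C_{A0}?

For a first-order series the maximum intermediate yield is C_{P,max}/C_{A0} = (k₁/k₂)^[k₂/(k₂−k₁)].
= (1.73/0.404)^(0.404/(0.404−1.73)) = (4.282)^(-0.3047) = 0.6420.

0.642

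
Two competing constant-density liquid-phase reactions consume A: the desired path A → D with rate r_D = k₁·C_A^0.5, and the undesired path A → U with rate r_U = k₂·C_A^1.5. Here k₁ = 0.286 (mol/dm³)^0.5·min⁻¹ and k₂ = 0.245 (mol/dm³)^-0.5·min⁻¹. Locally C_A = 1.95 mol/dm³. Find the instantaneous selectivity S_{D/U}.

0.599

S_{D/U} = r_D/r_U = (k₁·C_A^0.5)/(k₂·C_A^1.5) = (k₁/k₂)·C_A⁻¹.
= (0.286×1.950^0.5) / (0.245×1.950^1.5) = 0.3994/0.6671 = 0.599.
The undesired path is higher order in A, so low C_A (CSTR or dilute feed) favours D.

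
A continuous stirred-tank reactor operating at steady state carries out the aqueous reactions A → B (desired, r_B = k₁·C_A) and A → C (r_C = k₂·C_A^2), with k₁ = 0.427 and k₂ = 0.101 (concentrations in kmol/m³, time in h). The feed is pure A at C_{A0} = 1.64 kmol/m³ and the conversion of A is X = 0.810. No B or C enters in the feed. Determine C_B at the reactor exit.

Exit C_A = C_{A0}(1−X) = 1.64×0.190 = 0.3116 kmol/m³.
In a CSTR the entire volume is at exit conditions, so r_B = 0.427×0.3116 = 0.1331 and r_C = 0.101×0.3116^2 = 0.009807.
Fraction of consumed A going to B: r_B/(r_B+r_C) = 0.9314.
C_B = 0.9314·C_{A0}·X = 0.9314×1.64×0.810 = 1.24 kmol/m³.

1.24 kmol/m³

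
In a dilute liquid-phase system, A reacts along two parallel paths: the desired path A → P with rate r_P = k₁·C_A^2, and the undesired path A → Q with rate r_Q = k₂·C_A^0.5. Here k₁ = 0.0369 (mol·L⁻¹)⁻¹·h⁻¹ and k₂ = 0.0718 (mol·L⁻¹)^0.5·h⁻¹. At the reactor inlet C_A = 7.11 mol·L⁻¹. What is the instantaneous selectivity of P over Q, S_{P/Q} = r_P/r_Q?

S_{P/Q} = r_P/r_Q = (k₁·C_A^2)/(k₂·C_A^0.5) = (k₁/k₂)·C_A^1.5.
= (0.0369×7.110^2) / (0.0718×7.110^0.5) = 1.865/0.1915 = 9.74.
Since the desired path is higher order in A, keeping C_A high (PFR or concentrated feed) favours P.

9.74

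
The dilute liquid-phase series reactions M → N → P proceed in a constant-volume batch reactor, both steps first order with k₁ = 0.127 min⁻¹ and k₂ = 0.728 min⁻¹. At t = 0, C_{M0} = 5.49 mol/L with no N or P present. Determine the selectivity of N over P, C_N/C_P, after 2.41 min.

For first-order series with pure M initially, C_N(t) = k₁C_{M0}/(k₂−k₁)·(e^(−k₁t) − e^(−k₂t)).
e^(−k₁t) = e^(−0.127×2.41) = e^(−0.3061) = 0.7363; e^(−k₂t) = e^(−1.754) = 0.1730.
C_N = 0.127×5.49/(0.728−0.127) × (0.7363−0.1730) = 1.160×0.5633 = 0.6535 mol/L.
C_M = C_{M0}e^(−k₁t) = 4.042 mol/L, so C_P = C_{M0}−C_M−C_N = 0.7940 mol/L; C_N/C_P = 0.823.

0.823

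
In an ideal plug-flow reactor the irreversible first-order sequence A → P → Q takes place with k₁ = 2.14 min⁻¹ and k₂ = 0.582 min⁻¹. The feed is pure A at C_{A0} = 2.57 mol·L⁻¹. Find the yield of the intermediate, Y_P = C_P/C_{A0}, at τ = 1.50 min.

The intermediate concentration in a first-order A→B→C sequence is C_P = k₁C_{A0}(e^(−k₁τ) − e^(−k₂τ))/(k₂−k₁).
e^(−k₁τ) = e^(−2.14×1.50) = e^(−3.210) = 0.04036; e^(−k₂τ) = e^(−0.8730) = 0.4177.
C_P = 2.14×2.57/(0.582−2.14) × (0.04036−0.4177) = (-3.530)×(-0.3773) = 1.332 mol·L⁻¹.
Y_P = C_P/C_{A0} = 1.332/2.57 = 0.518.

0.518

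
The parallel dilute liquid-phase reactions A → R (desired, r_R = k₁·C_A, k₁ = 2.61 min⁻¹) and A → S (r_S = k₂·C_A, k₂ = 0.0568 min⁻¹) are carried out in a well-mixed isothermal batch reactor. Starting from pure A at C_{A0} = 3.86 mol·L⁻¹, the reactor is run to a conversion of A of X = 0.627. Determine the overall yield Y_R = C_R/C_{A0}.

C_A = C_{A0}(1−X) = 1.440 mol·L⁻¹.
Both paths are first order in A, so the instantaneous fraction to R is constant: dC_R/d(−C_A) = k₁/(k₁+k₂) = 0.9787.
C_R = 0.9787·(C_{A0}−C_A) = 0.9787×2.420 = 2.37 mol·L⁻¹.
Y_R = C_R/C_{A0} = 2.369/3.86 = 0.614.

0.614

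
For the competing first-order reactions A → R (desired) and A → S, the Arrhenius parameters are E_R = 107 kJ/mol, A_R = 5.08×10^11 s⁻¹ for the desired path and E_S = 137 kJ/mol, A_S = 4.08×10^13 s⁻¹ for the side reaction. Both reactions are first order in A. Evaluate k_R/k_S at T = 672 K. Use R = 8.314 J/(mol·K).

2.67

With equal orders, S_{R/S} = k_R/k_S = (A_R/A_S)·exp[(E_S−E_R)/(RT)].
(E_S−E_R)/(RT) = (137−107)×10³/(8.314×672) = 30000/5587 = 5.370.
k_R/k_S = (5.08×10^11/4.08×10^13)·exp(5.370) = 0.01245 × 214.8 = 2.67.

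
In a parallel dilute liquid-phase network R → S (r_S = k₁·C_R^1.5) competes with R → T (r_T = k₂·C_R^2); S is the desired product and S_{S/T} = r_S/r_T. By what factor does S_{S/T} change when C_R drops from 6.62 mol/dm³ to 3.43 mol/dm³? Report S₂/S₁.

S_{S/T} = (k₁/k₂)·C_R^-0.5, so S₂/S₁ = (C_{R,2}/C_{R,1})^-0.5.
= (3.43/6.62)^(-0.5) = (0.5181)^(-0.5) = 1.39.

1.39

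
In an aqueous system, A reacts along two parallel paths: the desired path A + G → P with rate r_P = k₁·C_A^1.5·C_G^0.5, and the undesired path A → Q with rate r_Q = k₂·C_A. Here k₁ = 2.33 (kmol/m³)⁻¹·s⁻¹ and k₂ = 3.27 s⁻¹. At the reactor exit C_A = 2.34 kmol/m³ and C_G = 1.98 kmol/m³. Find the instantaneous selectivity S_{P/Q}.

S_{P/Q} = r_P/r_Q = (k₁·C_A^1.5·C_G^0.5)/(k₂·C_A) = (k₁/k₂)·C_A^0.5·C_G^0.5.
= (2.33×2.340^1.5×1.980^0.5) / (3.27×2.340) = 11.74/7.652 = 1.53.

1.53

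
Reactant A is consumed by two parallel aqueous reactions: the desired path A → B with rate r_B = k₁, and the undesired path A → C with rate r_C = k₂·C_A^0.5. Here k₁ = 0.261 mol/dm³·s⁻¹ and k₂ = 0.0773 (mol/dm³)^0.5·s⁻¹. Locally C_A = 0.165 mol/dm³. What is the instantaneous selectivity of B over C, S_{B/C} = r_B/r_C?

8.31

S_{B/C} = r_B/r_C = (k₁)/(k₂·C_A^0.5) = (k₁/k₂)·C_A^-0.5.
= (0.261) / (0.0773×0.1650^0.5) = 0.2610/0.03140 = 8.31.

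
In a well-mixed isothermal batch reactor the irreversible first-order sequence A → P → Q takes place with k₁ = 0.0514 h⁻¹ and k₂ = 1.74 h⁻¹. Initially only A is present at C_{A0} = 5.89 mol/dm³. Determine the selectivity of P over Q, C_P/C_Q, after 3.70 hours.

0.170

For first-order series with pure A initially, C_P(t) = k₁C_{A0}/(k₂−k₁)·(e^(−k₁t) − e^(−k₂t)).
e^(−k₁t) = e^(−0.0514×3.70) = e^(−0.1902) = 0.8268; e^(−k₂t) = e^(−6.438) = 0.001600.
C_P = 0.0514×5.89/(1.74−0.0514) × (0.8268−0.001600) = 0.1793×0.8252 = 0.1480 mol/dm³.
C_A = C_{A0}e^(−k₁t) = 4.870 mol/dm³, so C_Q = C_{A0}−C_A−C_P = 0.8721 mol/dm³; C_P/C_Q = 0.170.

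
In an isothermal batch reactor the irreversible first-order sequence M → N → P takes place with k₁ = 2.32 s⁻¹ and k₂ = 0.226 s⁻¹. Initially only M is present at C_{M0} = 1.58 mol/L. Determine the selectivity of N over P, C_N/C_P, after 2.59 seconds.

1.60

Solving the coupled first-order balances gives C_N(t) = [k₁/(k₂−k₁)]·C_{M0}·(e^(−k₁t) − e^(−k₂t)).
e^(−k₁t) = e^(−2.32×2.59) = e^(−6.009) = 0.002457; e^(−k₂t) = e^(−0.5853) = 0.5569.
C_N = 2.32×1.58/(0.226−2.32) × (0.002457−0.5569) = (-1.751)×(-0.5545) = 0.9706 mol/L.
C_M = C_{M0}e^(−k₁t) = 0.003882 mol/L, so C_P = C_{M0}−C_M−C_N = 0.6055 mol/L; C_N/C_P = 1.60.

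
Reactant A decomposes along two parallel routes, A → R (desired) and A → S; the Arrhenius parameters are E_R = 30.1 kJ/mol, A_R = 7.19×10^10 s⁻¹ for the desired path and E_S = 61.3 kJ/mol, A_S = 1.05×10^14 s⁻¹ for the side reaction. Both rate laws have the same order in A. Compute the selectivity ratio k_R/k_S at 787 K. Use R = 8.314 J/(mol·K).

With equal orders, S_{R/S} = k_R/k_S = (A_R/A_S)·exp[(E_S−E_R)/(RT)].
(E_S−E_R)/(RT) = (61.3−30.1)×10³/(8.314×787) = 31200/6543 = 4.768.
k_R/k_S = (7.19×10^10/1.05×10^14)·exp(4.768) = 6.848×10^-4 × 117.7 = 0.0806.

0.0806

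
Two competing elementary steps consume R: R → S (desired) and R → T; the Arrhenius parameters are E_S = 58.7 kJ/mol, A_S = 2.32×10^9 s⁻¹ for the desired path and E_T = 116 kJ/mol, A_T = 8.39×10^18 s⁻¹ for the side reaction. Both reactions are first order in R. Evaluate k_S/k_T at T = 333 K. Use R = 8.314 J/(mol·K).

0.269

Since both paths have the same order in R, the concentration cancels and S_{S/T} = k_S/k_T = (A_S/A_T)·exp[(E_T−E_S)/(RT)].
(E_T−E_S)/(RT) = (116−58.7)×10³/(8.314×333) = 57300/2769 = 20.70.
k_S/k_T = (2.32×10^9/8.39×10^18)·exp(20.70) = 2.765×10^-10 × 9.737×10^8 = 0.269.
Since E_S < E_T, lowering the temperature improves selectivity toward S.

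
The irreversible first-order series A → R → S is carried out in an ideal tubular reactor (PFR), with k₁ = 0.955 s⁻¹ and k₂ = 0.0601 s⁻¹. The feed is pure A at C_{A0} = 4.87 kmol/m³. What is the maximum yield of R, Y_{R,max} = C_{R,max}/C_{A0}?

0.830

Evaluating C_R at τ_opt = ln(k₂/k₁)/(k₂−k₁) gives C_{R,max}/C_{A0} = (k₁/k₂)^[k₂/(k₂−k₁)].
= (0.955/0.0601)^(0.0601/(0.0601−0.955)) = (15.89)^(-0.06716) = 0.8305.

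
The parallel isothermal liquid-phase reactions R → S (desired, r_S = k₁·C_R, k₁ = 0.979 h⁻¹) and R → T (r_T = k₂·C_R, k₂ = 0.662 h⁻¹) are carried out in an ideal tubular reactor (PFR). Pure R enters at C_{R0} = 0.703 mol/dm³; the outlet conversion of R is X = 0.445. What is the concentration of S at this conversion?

C_R = C_{R0}(1−X) = 0.3902 mol/dm³.
Both paths are first order in R, so the instantaneous fraction to S is constant: dC_S/d(−C_R) = k₁/(k₁+k₂) = 0.5966.
C_S = 0.5966·(C_{R0}−C_R) = 0.5966×0.3128 = 0.187 mol/dm³.

0.187 mol/dm³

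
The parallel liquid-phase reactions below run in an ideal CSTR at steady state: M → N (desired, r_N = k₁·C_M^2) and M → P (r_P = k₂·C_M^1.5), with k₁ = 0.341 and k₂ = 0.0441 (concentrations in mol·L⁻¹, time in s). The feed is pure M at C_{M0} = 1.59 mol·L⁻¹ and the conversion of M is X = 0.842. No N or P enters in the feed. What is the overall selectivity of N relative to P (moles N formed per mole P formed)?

3.88

Exit C_M = C_{M0}(1−X) = 1.59×0.158 = 0.2512 mol·L⁻¹.
Rates in a CSTR are evaluated at the outlet concentration: r_N = 0.341×0.2512^2 = 0.02152, r_P = 0.0441×0.2512^1.5 = 0.005553.
Overall selectivity = C_N/C_P = r_Nτ/(r_Pτ) = r_N/r_P = 3.88.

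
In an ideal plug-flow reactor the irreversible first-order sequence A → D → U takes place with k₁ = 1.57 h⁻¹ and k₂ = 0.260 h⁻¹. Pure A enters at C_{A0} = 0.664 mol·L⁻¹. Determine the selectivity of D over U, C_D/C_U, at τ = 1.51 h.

Solving the coupled first-order balances gives C_D(τ) = [k₁/(k₂−k₁)]·C_{A0}·(e^(−k₁τ) − e^(−k₂τ)).
e^(−k₁τ) = e^(−1.57×1.51) = e^(−2.371) = 0.09342; e^(−k₂τ) = e^(−0.3926) = 0.6753.
C_D = 1.57×0.664/(0.260−1.57) × (0.09342−0.6753) = (-0.7958)×(-0.5819) = 0.4631 mol·L⁻¹.
C_A = C_{A0}e^(−k₁τ) = 0.06203 mol·L⁻¹, so C_U = C_{A0}−C_A−C_D = 0.1389 mol·L⁻¹; C_D/C_U = 3.33.

3.33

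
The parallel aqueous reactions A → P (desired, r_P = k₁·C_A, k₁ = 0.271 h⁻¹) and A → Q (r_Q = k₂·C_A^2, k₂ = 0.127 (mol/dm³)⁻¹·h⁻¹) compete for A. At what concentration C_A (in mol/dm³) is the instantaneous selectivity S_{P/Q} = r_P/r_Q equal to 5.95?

0.359 mol/dm³

S_{P/Q} = (k₁/k₂)·C_A⁻¹ ⇒ C_A = (S·k₂/k₁)^(-1).
= (5.95×0.127/0.271)^(-1) = (2.788)^(-1) = 0.359 mol/dm³.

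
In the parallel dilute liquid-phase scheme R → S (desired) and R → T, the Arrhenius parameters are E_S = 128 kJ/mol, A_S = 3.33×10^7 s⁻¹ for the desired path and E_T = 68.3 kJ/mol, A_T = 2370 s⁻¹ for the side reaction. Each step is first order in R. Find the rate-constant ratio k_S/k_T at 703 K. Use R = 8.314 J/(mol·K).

Since both paths have the same order in R, the concentration cancels and S_{S/T} = k_S/k_T = (A_S/A_T)·exp[(E_T−E_S)/(RT)].
(E_T−E_S)/(RT) = (68.3−128)×10³/(8.314×703) = -59700/5845 = -10.21.
k_S/k_T = (3.33×10^7/2370)·exp(-10.21) = 14051 × 3.664×10^-5 = 0.515.
Since E_S > E_T, raising the temperature improves selectivity toward S.

0.515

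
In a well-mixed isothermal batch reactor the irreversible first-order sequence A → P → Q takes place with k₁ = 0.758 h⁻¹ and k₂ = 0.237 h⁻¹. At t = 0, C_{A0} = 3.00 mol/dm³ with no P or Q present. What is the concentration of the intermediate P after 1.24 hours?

Solving the coupled first-order balances gives C_P(t) = [k₁/(k₂−k₁)]·C_{A0}·(e^(−k₁t) − e^(−k₂t)).
e^(−k₁t) = e^(−0.758×1.24) = e^(−0.9399) = 0.3907; e^(−k₂t) = e^(−0.2939) = 0.7454.
C_P = 0.758×3.00/(0.237−0.758) × (0.3907−0.7454) = (-4.365)×(-0.3547) = 1.548 mol/dm³.

1.55 mol/dm³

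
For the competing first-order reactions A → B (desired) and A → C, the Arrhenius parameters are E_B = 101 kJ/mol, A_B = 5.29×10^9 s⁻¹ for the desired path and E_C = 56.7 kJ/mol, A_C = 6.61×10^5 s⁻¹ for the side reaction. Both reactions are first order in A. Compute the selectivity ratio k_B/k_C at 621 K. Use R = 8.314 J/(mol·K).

With equal orders, S_{B/C} = k_B/k_C = (A_B/A_C)·exp[(E_C−E_B)/(RT)].
(E_C−E_B)/(RT) = (56.7−101)×10³/(8.314×621) = -44300/5163 = -8.580.
k_B/k_C = (5.29×10^9/6.61×10^5)·exp(-8.580) = 8003 × 1.878×10^-4 = 1.50.
Since E_B > E_C, raising the temperature improves selectivity toward B.

1.50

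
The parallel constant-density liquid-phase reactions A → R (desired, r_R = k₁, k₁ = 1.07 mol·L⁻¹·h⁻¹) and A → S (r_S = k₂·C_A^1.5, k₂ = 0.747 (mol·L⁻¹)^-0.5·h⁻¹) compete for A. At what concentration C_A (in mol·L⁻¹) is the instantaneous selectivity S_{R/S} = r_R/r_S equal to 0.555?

1.88 mol·L⁻¹

S_{R/S} = (k₁/k₂)·C_A^-1.5 ⇒ C_A = (S·k₂/k₁)^(1/(-1.5)).
= (0.555×0.747/1.07)^(-0.6667) = (0.3875)^(-0.6667) = 1.88 mol·L⁻¹.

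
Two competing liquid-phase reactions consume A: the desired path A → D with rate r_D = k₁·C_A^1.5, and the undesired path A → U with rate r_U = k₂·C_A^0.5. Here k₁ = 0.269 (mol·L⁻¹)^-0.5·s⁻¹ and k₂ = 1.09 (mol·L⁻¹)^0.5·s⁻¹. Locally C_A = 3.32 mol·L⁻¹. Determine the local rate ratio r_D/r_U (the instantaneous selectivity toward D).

S_{D/U} = r_D/r_U = (k₁·C_A^1.5)/(k₂·C_A^0.5) = (k₁/k₂)·C_A.
= (0.269×3.320^1.5) / (1.09×3.320^0.5) = 1.627/1.986 = 0.819.
Since the desired path is higher order in A, keeping C_A high (PFR or concentrated feed) favours D.

0.819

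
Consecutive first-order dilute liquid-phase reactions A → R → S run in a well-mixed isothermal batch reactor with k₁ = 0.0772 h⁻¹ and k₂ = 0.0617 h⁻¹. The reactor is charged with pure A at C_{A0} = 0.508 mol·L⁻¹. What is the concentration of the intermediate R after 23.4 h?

Solving the coupled first-order balances gives C_R(t) = [k₁/(k₂−k₁)]·C_{A0}·(e^(−k₁t) − e^(−k₂t)).
e^(−k₁t) = e^(−0.0772×23.4) = e^(−1.806) = 0.1642; e^(−k₂t) = e^(−1.444) = 0.2360.
C_R = 0.0772×0.508/(0.0617−0.0772) × (0.1642−0.2360) = (-2.530)×(-0.07180) = 0.1817 mol·L⁻¹.

0.182 mol·L⁻¹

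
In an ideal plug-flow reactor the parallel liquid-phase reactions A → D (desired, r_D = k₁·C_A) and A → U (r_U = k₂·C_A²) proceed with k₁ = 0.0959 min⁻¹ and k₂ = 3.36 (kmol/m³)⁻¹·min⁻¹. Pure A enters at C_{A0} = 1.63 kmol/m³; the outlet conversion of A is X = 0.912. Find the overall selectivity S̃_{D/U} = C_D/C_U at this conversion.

0.0455

C_A = C_{A0}(1−X) = 0.1434 kmol/m³.
Along a PFR/batch, dC_D/dC_A = −r_D/(r_D+r_U) = −k₁/(k₁+k₂·C_A).
Integrating from C_{A0} to C_A: C_D = (0.0959/3.36)·ln[(0.0959+3.36·1.63)/(0.0959+3.36·0.143)] = 0.02854·ln(5.573/0.5779) = 0.06468 kmol/m³.
C_U = (C_{A0}−C_A)−C_D = 1.422 kmol/m³; S̃_{D/U} = 0.06468/1.422 = 0.0455.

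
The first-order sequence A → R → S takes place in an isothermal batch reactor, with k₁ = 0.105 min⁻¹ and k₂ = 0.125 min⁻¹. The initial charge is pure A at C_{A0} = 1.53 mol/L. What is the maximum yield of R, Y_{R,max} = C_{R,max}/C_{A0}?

0.336

For a first-order series the maximum intermediate yield is C_{R,max}/C_{A0} = (k₁/k₂)^[k₂/(k₂−k₁)].
= (0.105/0.125)^(0.125/(0.125−0.105)) = (0.8400)^(6.250) = 0.3363.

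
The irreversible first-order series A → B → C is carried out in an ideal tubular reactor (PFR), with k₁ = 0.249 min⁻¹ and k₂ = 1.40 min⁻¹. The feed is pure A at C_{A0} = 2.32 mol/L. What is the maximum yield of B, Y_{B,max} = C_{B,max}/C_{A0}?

0.122

Evaluating C_B at τ_opt = ln(k₂/k₁)/(k₂−k₁) gives C_{B,max}/C_{A0} = (k₁/k₂)^[k₂/(k₂−k₁)].
= (0.249/1.40)^(1.40/(1.40−0.249)) = (0.1779)^(1.216) = 0.1224.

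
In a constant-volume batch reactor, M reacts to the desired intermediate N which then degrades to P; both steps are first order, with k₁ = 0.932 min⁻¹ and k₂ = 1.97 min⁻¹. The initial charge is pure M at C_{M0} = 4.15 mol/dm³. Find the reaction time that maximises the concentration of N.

Setting dC_N/dt = 0 gives t_opt = ln(k₂/k₁)/(k₂−k₁).
= ln(1.97/0.932)/(1.97−0.932) = ln(2.114)/1.038 = 0.7485/1.038 = 0.721 min.

0.721 min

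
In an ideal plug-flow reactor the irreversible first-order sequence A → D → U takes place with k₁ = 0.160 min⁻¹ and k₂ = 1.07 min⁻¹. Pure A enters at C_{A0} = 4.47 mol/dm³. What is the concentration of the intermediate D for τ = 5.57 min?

The intermediate concentration in a first-order A→B→C sequence is C_D = k₁C_{A0}(e^(−k₁τ) − e^(−k₂τ))/(k₂−k₁).
e^(−k₁τ) = e^(−0.160×5.57) = e^(−0.8912) = 0.4102; e^(−k₂τ) = e^(−5.960) = 0.002580.
C_D = 0.160×4.47/(1.07−0.160) × (0.4102−0.002580) = 0.7859×0.4076 = 0.3203 mol/dm³.

0.320 mol/dm³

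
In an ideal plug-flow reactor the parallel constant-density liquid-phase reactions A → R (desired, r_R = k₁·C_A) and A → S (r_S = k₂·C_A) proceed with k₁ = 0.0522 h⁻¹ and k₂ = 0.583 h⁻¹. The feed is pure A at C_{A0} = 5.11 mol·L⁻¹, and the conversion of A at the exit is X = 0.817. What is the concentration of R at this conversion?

0.343 mol·L⁻¹

C_A = C_{A0}(1−X) = 0.9351 mol·L⁻¹.
Both paths are first order in A, so the instantaneous fraction to R is constant: dC_R/d(−C_A) = k₁/(k₁+k₂) = 0.08218.
C_R = 0.08218·(C_{A0}−C_A) = 0.08218×4.175 = 0.343 mol·L⁻¹.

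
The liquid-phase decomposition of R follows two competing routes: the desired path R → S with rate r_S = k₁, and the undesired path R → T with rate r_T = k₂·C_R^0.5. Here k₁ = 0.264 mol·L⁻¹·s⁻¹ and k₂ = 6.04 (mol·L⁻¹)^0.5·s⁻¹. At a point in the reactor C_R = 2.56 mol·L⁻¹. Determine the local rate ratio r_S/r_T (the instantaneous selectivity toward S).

0.0273

S_{S/T} = r_S/r_T = (k₁)/(k₂·C_R^0.5) = (k₁/k₂)·C_R^-0.5.
= (0.264) / (6.04×2.560^0.5) = 0.2640/9.664 = 0.0273.
The undesired path is higher order in R, so low C_R (CSTR or dilute feed) favours S.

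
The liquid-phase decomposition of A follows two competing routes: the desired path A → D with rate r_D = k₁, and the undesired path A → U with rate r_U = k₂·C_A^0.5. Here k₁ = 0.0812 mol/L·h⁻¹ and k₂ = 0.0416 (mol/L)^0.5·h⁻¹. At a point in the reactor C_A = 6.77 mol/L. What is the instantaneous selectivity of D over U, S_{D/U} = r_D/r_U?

0.750

S_{D/U} = r_D/r_U = (k₁)/(k₂·C_A^0.5) = (k₁/k₂)·C_A^-0.5.
= (0.0812) / (0.0416×6.770^0.5) = 0.08120/0.1082 = 0.750.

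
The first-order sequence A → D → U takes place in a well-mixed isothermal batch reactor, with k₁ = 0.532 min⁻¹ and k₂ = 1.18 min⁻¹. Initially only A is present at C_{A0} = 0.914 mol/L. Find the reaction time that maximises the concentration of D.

1.23 min

Setting dC_D/dt = 0 gives t_opt = ln(k₂/k₁)/(k₂−k₁).
= ln(1.18/0.532)/(1.18−0.532) = ln(2.218)/0.6480 = 0.7966/0.6480 = 1.23 min.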